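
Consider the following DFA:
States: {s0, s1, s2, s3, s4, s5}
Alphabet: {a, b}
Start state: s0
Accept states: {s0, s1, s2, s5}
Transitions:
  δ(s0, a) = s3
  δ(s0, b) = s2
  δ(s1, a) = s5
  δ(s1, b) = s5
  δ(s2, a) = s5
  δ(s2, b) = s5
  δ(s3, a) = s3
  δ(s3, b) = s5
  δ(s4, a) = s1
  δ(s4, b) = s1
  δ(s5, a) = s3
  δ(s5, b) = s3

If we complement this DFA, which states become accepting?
Complement accept states = All states \ Original accept states
= {s0, s1, s2, s3, s4, s5} \ {s0, s1, s2, s5}
{s3, s4}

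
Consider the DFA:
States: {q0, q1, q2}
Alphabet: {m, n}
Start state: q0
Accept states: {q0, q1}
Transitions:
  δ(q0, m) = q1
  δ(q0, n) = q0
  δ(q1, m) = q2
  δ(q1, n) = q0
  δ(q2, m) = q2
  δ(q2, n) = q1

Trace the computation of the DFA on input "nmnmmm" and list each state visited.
read 'n': q0 → q0
  read 'm': q0 → q1
  read 'n': q1 → q0
  read 'm': q0 → q1
  read 'm': q1 → q2
  read 'm': q2 → q2
q0 -> q0 -> q1 -> q0 -> q1 -> q2 -> q2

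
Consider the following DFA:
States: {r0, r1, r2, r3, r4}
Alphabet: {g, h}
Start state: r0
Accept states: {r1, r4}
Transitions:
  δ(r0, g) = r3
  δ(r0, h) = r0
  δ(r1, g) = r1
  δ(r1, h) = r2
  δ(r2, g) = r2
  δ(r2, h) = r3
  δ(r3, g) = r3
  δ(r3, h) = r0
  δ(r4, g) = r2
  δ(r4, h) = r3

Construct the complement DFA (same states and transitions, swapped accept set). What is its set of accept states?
Complement accept states = All states \ Original accept states
= {r0, r1, r2, r3, r4} \ {r1, r4}
{r0, r2, r3}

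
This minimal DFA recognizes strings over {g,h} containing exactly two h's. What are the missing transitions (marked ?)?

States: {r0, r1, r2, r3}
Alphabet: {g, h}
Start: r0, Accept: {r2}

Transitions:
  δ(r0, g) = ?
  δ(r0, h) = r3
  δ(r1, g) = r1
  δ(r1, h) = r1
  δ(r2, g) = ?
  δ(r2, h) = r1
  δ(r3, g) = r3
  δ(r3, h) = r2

From the language and accept set, identify what each state tracks — r0: zero h's; r1: ≥ three h's (dead); r2: two h's; r3: one h.
Each missing δ(q, a) is the state matching the new tracked value after reading a.
δ(r0, g) = r0; δ(r2, g) = r2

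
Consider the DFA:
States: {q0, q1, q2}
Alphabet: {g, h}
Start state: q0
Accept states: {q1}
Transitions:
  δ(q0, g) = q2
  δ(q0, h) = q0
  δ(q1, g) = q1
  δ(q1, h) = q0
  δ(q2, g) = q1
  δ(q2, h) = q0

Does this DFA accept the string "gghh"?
Processing string "gghh":
  q0 --g--> q2
  q2 --g--> q1
  q1 --h--> q0
  q0 --h--> q0
Final state: q0
Accept states: {q1}
No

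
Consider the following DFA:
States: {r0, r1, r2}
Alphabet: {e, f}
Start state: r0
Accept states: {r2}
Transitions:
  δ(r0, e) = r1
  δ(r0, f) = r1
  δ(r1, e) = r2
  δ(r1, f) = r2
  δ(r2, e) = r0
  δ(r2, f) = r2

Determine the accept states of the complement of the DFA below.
Complement accept states = All states \ Original accept states
= {r0, r1, r2} \ {r2}
{r0, r1}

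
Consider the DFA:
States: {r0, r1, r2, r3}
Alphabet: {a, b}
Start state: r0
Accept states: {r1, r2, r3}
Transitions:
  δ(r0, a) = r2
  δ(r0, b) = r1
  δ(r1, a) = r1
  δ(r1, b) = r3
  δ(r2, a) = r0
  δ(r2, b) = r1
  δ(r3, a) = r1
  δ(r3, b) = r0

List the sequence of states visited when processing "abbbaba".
read 'a': r0 → r2
  read 'b': r2 → r1
  read 'b': r1 → r3
  read 'b': r3 → r0
  read 'a': r0 → r2
  read 'b': r2 → r1
  read 'a': r1 → r1
r0 -> r2 -> r1 -> r3 -> r0 -> r2 -> r1 -> r1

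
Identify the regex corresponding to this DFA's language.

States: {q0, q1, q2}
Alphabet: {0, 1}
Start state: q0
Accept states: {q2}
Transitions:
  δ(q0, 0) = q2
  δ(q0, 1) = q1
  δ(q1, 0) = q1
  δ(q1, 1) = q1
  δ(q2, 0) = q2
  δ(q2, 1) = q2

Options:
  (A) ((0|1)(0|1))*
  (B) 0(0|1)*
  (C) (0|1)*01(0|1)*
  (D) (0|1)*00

Check each option against the DFA on short strings; one disagreement eliminates an option:
  (A) ((0|1)(0|1))*: on ε the DFA stays in q0 and rejects (q0 ∉ Accept), but the regex matches it → eliminate
  (B) 0(0|1)*: agrees with the DFA on every string of length ≤ 6
  (C) (0|1)*01(0|1)*: on '0' the DFA goes q0 → q2 and accepts (q2 ∈ Accept), but the regex does not match it → eliminate
  (D) (0|1)*00: on '0' the DFA goes q0 → q2 and accepts (q2 ∈ Accept), but the regex does not match it → eliminate
Only (B) is consistent with the DFA.
(B) 0(0|1)*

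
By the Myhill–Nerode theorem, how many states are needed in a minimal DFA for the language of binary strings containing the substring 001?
By Myhill–Nerode, count the distinguishable equivalence classes: 4 classes — one per longest suffix of the input that is a prefix of '001' (lengths 0 through 2), plus an absorbing 'already seen 001' class.
4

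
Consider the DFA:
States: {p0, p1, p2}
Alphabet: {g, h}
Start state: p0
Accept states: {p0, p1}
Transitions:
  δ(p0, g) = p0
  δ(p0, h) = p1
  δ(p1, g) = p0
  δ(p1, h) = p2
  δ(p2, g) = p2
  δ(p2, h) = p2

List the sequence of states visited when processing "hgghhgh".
read 'h': p0 → p1
  read 'g': p1 → p0
  read 'g': p0 → p0
  read 'h': p0 → p1
  read 'h': p1 → p2
  read 'g': p2 → p2
  read 'h': p2 → p2
p0 -> p1 -> p0 -> p0 -> p1 -> p2 -> p2 -> p2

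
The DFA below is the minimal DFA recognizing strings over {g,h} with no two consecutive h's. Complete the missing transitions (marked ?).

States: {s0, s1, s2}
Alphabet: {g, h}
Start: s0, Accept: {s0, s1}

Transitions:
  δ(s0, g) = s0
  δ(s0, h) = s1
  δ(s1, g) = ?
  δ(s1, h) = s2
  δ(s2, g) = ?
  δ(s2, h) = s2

From the language and accept set, identify what each state tracks — s0: last symbol not h (ok); s1: last symbol h (ok); s2: saw hh (dead).
Each missing δ(q, a) is the state matching the new tracked value after reading a.
δ(s1, g) = s0; δ(s2, g) = s2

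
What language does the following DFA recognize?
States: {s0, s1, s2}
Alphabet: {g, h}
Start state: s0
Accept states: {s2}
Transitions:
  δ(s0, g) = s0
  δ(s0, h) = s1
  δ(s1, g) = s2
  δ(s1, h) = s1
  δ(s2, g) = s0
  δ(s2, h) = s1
Testing a few strings:
  'ghgh' → reject
  'gggh' → reject
  'gh' → reject
  'gg' → reject
State roles: s0=no suffix match; s1=one trailing h; s2=suffix is hg
All strings over {g,h} ending with hg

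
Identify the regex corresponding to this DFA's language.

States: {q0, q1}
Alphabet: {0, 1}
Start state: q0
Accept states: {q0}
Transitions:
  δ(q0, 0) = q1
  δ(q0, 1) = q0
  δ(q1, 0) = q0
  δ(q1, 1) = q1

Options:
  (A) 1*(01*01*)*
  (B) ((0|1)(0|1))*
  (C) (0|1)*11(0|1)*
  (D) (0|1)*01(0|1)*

Check each option against the DFA on short strings; one disagreement eliminates an option:
  (A) 1*(01*01*)*: agrees with the DFA on every string of length ≤ 6
  (B) ((0|1)(0|1))*: on '1' the DFA goes q0 → q0 and accepts (q0 ∈ Accept), but the regex does not match it → eliminate
  (C) (0|1)*11(0|1)*: on ε the DFA stays in q0 and accepts (q0 ∈ Accept), but the regex does not match it → eliminate
  (D) (0|1)*01(0|1)*: on ε the DFA stays in q0 and accepts (q0 ∈ Accept), but the regex does not match it → eliminate
Only (A) is consistent with the DFA.
(A) 1*(01*01*)*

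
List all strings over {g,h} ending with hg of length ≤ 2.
hg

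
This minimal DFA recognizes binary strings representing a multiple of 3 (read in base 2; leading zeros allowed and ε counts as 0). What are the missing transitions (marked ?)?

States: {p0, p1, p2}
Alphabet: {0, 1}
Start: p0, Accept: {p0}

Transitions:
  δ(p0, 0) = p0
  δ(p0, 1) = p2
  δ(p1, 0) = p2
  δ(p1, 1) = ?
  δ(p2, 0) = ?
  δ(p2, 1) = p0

From the language and accept set, identify what each state tracks — p0: value ≡ 0 (mod 3); p1: value ≡ 2 (mod 3); p2: value ≡ 1 (mod 3).
Each missing δ(q, a) is the state matching the new tracked value after reading a.
δ(p1, 1) = p1; δ(p2, 0) = p1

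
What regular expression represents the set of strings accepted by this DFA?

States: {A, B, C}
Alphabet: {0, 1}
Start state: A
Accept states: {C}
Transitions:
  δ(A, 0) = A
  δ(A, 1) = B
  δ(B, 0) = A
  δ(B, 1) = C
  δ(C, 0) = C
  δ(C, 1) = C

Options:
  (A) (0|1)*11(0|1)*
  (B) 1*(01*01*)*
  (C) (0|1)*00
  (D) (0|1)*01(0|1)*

Check each option against the DFA on short strings; one disagreement eliminates an option:
  (A) (0|1)*11(0|1)*: agrees with the DFA on every string of length ≤ 6
  (B) 1*(01*01*)*: on ε the DFA stays in A and rejects (A ∉ Accept), but the regex matches it → eliminate
  (C) (0|1)*00: on '00' the DFA goes A → A → A and rejects (A ∉ Accept), but the regex matches it → eliminate
  (D) (0|1)*01(0|1)*: on '01' the DFA goes A → A → B and rejects (B ∉ Accept), but the regex matches it → eliminate
Only (A) is consistent with the DFA.
(A) (0|1)*11(0|1)*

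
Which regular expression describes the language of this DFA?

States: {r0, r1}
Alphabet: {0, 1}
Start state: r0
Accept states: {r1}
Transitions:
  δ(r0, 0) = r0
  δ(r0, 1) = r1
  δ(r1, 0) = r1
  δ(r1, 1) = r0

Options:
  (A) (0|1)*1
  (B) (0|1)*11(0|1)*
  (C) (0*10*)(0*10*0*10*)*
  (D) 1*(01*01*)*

Check each option against the DFA on short strings; one disagreement eliminates an option:
  (A) (0|1)*1: on '10' the DFA goes r0 → r1 → r1 and accepts (r1 ∈ Accept), but the regex does not match it → eliminate
  (B) (0|1)*11(0|1)*: on '1' the DFA goes r0 → r1 and accepts (r1 ∈ Accept), but the regex does not match it → eliminate
  (C) (0*10*)(0*10*0*10*)*: agrees with the DFA on every string of length ≤ 6
  (D) 1*(01*01*)*: on ε the DFA stays in r0 and rejects (r0 ∉ Accept), but the regex matches it → eliminate
Only (C) is consistent with the DFA.
(C) (0*10*)(0*10*0*10*)*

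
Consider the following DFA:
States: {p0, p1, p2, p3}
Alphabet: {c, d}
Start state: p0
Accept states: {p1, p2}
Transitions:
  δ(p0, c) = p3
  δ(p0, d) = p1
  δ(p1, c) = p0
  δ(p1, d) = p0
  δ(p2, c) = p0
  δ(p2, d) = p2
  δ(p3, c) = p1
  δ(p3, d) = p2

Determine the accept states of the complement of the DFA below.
Complement accept states = All states \ Original accept states
= {p0, p1, p2, p3} \ {p1, p2}
{p0, p3}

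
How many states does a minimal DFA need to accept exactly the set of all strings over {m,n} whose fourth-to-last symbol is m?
By Myhill–Nerode, count the distinguishable equivalence classes: 2^4 = 16 classes — the DFA must remember the last 4 symbols read; every pair of distinct length-4 suffixes is distinguishable by some continuation.
16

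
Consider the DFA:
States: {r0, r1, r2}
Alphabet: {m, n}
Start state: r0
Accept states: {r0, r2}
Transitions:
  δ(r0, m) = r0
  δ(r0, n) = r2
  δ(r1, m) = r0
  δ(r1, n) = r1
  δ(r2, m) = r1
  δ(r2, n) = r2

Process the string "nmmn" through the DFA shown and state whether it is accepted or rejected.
Processing string "nmmn":
  r0 --n--> r2
  r2 --m--> r1
  r1 --m--> r0
  r0 --n--> r2
Final state: r2
Accept states: {r0, r2}
Yes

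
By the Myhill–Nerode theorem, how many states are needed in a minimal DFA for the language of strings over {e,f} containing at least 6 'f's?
By Myhill–Nerode, count the distinguishable equivalence classes: 7 classes — having seen 0, 1, …, 5, or ≥6 copies of 'f'; any two classes i < j (j ≤ 6) are distinguished by the string f^(6−j), which takes class j to 6 copies (accepted) but leaves class i below 6 (rejected).
7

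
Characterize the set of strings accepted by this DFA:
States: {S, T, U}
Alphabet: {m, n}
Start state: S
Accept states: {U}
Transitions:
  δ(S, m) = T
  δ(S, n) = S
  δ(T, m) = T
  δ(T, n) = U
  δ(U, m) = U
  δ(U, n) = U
Testing a few strings:
  'nnm' → reject
  'mm' → reject
  'm' → reject
  'nmmm' → reject
State roles: S=no m seen yet; T=seen a m, waiting for n; U=substring mn seen
All strings over {m,n} containing the substring mn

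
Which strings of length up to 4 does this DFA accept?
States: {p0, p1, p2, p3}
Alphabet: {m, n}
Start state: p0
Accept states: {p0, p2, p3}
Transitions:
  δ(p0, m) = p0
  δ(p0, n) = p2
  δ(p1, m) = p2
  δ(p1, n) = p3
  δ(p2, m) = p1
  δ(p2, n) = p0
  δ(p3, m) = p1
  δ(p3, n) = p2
ε, m, n, mm, mn, nn, mmm, mmn, mnn, nmm, nmn, nnm, nnn, mmmm, mmmn, mmnn, mnmm, mnmn, mnnm, mnnn, nmmn, nmnn, nnmm, nnmn, nnnn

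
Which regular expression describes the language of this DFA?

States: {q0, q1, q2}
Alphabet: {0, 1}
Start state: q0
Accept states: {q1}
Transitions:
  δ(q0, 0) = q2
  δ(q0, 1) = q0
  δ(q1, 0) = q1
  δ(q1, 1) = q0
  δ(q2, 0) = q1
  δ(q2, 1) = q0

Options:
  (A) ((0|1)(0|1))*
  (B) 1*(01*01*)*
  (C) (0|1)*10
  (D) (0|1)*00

Check each option against the DFA on short strings; one disagreement eliminates an option:
  (A) ((0|1)(0|1))*: on ε the DFA stays in q0 and rejects (q0 ∉ Accept), but the regex matches it → eliminate
  (B) 1*(01*01*)*: on ε the DFA stays in q0 and rejects (q0 ∉ Accept), but the regex matches it → eliminate
  (C) (0|1)*10: on '00' the DFA goes q0 → q2 → q1 and accepts (q1 ∈ Accept), but the regex does not match it → eliminate
  (D) (0|1)*00: agrees with the DFA on every string of length ≤ 6
Only (D) is consistent with the DFA.
(D) (0|1)*00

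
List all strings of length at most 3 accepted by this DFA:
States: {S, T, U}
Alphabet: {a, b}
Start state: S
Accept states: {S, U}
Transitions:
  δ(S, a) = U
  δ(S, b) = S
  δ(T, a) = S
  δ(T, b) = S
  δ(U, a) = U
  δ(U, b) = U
ε, a, b, aa, ab, ba, bb, aaa, aab, aba, abb, baa, bab, bba, bbb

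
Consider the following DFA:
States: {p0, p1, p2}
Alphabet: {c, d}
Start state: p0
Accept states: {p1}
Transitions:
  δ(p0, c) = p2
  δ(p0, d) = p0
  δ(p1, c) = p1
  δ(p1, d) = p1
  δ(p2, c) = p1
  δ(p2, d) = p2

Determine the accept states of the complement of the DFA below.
Complement accept states = All states \ Original accept states
= {p0, p1, p2} \ {p1}
{p0, p2}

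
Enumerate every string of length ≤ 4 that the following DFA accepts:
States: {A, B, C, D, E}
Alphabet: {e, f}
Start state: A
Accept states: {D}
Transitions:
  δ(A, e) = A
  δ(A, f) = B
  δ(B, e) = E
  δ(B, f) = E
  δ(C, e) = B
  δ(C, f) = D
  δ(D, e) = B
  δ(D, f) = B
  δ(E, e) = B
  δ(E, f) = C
feff, ffff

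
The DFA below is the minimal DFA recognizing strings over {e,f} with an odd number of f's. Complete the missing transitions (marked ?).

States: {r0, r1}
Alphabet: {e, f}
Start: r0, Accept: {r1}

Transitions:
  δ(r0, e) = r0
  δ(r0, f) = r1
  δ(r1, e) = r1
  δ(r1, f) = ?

From the language and accept set, identify what each state tracks — r0: even number of f's so far; r1: odd number of f's so far.
Each missing δ(q, a) is the state matching the new tracked value after reading a.
δ(r1, f) = r0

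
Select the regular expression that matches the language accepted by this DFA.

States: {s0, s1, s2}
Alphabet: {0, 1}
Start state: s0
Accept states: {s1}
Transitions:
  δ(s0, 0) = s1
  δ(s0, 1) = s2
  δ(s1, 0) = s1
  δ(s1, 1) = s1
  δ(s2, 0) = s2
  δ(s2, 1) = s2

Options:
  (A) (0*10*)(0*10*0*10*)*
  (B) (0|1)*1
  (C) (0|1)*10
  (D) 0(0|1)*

Check each option against the DFA on short strings; one disagreement eliminates an option:
  (A) (0*10*)(0*10*0*10*)*: on '0' the DFA goes s0 → s1 and accepts (s1 ∈ Accept), but the regex does not match it → eliminate
  (B) (0|1)*1: on '0' the DFA goes s0 → s1 and accepts (s1 ∈ Accept), but the regex does not match it → eliminate
  (C) (0|1)*10: on '0' the DFA goes s0 → s1 and accepts (s1 ∈ Accept), but the regex does not match it → eliminate
  (D) 0(0|1)*: agrees with the DFA on every string of length ≤ 6
Only (D) is consistent with the DFA.
(D) 0(0|1)*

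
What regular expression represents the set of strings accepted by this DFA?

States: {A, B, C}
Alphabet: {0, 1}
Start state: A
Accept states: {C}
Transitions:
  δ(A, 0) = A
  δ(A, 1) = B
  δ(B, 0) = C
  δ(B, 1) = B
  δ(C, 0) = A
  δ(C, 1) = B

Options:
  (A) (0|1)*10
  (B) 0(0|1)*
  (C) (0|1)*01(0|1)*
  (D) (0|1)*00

Check each option against the DFA on short strings; one disagreement eliminates an option:
  (A) (0|1)*10: agrees with the DFA on every string of length ≤ 6
  (B) 0(0|1)*: on '0' the DFA goes A → A and rejects (A ∉ Accept), but the regex matches it → eliminate
  (C) (0|1)*01(0|1)*: on '01' the DFA goes A → A → B and rejects (B ∉ Accept), but the regex matches it → eliminate
  (D) (0|1)*00: on '00' the DFA goes A → A → A and rejects (A ∉ Accept), but the regex matches it → eliminate
Only (A) is consistent with the DFA.
(A) (0|1)*10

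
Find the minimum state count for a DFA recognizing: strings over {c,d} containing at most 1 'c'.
By Myhill–Nerode, count the distinguishable equivalence classes: 3 classes — having seen 0, 1, or >1 copies of 'c'; counts 0 through 1 are accepting and >1 is dead.
3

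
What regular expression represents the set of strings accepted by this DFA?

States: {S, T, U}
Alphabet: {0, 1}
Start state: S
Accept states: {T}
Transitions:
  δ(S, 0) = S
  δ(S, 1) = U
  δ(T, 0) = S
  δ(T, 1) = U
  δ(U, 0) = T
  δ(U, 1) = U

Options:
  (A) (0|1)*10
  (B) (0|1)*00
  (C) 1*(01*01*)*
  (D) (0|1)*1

Check each option against the DFA on short strings; one disagreement eliminates an option:
  (A) (0|1)*10: agrees with the DFA on every string of length ≤ 6
  (B) (0|1)*00: on '00' the DFA goes S → S → S and rejects (S ∉ Accept), but the regex matches it → eliminate
  (C) 1*(01*01*)*: on ε the DFA stays in S and rejects (S ∉ Accept), but the regex matches it → eliminate
  (D) (0|1)*1: on '1' the DFA goes S → U and rejects (U ∉ Accept), but the regex matches it → eliminate
Only (A) is consistent with the DFA.
(A) (0|1)*10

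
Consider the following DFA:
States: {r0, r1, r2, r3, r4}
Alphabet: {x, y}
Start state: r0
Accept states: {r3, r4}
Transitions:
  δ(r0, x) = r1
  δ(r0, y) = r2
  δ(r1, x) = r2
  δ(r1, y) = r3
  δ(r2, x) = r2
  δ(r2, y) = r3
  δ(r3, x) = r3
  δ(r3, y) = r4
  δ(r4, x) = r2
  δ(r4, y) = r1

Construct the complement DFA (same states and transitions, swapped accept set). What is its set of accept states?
Complement accept states = All states \ Original accept states
= {r0, r1, r2, r3, r4} \ {r3, r4}
{r0, r1, r2}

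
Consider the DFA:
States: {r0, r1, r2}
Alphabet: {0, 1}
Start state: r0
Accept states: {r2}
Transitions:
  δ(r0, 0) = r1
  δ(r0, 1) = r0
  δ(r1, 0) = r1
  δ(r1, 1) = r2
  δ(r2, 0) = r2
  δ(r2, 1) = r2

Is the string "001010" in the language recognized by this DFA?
Processing string "001010":
  r0 --0--> r1
  r1 --0--> r1
  r1 --1--> r2
  r2 --0--> r2
  r2 --1--> r2
  r2 --0--> r2
Final state: r2
Accept states: {r2}
Yes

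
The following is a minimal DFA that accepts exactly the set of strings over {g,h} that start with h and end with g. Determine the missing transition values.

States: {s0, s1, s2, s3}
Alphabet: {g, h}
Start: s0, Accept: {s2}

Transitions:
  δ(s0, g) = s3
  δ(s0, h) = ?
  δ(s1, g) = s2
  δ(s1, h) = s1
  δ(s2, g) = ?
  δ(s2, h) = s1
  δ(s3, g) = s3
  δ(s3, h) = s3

From the language and accept set, identify what each state tracks — s0: no input read; s1: started with h, last symbol h; s2: started with h, last symbol g; s3: started with g (dead).
Each missing δ(q, a) is the state matching the new tracked value after reading a.
δ(s0, h) = s1; δ(s2, g) = s2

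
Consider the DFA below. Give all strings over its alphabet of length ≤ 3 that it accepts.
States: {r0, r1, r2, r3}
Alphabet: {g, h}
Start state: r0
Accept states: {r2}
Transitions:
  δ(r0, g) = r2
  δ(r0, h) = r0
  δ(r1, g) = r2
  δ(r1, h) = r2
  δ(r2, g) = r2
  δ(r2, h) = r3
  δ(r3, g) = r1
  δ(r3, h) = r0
g, gg, hg, ggg, hgg, hhg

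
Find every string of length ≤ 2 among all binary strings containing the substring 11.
11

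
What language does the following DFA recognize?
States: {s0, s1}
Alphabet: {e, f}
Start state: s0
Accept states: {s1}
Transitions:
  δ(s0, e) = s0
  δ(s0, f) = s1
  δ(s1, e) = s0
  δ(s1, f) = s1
Testing a few strings:
  'eff' → accept
  'ef' → accept
  'e' → reject
  'f' → accept
State roles: s0=last symbol not f; s1=last symbol is f
All strings over {e,f} ending with f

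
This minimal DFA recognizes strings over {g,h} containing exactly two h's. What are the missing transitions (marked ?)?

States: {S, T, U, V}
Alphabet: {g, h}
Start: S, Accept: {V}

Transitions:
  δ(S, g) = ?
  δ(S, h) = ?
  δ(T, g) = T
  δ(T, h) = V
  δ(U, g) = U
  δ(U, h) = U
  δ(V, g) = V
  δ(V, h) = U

From the language and accept set, identify what each state tracks — S: zero h's; T: one h; U: ≥ three h's (dead); V: two h's.
Each missing δ(q, a) is the state matching the new tracked value after reading a.
δ(S, g) = S; δ(S, h) = T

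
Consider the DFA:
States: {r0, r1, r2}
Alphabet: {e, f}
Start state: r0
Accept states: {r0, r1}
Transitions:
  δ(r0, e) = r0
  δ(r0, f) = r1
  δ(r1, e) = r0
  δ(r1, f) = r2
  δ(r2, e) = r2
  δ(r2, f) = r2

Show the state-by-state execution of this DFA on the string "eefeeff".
read 'e': r0 → r0
  read 'e': r0 → r0
  read 'f': r0 → r1
  read 'e': r1 → r0
  read 'e': r0 → r0
  read 'f': r0 → r1
  read 'f': r1 → r2
r0 -> r0 -> r0 -> r1 -> r0 -> r0 -> r1 -> r2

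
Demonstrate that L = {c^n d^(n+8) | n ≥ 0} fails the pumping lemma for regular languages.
Assume L is regular with pumping length p. Idea: pumping the c-block breaks the fixed offset of 8.
Choose s = c^p d^(p+8) ∈ L. By the pumping lemma, s = xyz with |xy| ≤ p, |y| > 0, so y = c^k with k ≥ 1. Then xy²z = c^(p+k) d^(p+8). For this to be in L we would need p+8 = (p+k)+8, i.e. k = 0, contradicting k ≥ 1. So xy²z ∉ L.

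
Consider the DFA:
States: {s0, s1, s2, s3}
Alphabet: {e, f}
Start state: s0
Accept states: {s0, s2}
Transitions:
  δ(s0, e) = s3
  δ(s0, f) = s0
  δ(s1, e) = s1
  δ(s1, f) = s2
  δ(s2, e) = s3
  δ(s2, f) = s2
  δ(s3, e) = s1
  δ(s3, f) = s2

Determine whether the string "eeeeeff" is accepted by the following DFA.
Processing string "eeeeeff":
  s0 --e--> s3
  s3 --e--> s1
  s1 --e--> s1
  s1 --e--> s1
  s1 --e--> s1
  s1 --f--> s2
  s2 --f--> s2
Final state: s2
Accept states: {s0, s2}
Yes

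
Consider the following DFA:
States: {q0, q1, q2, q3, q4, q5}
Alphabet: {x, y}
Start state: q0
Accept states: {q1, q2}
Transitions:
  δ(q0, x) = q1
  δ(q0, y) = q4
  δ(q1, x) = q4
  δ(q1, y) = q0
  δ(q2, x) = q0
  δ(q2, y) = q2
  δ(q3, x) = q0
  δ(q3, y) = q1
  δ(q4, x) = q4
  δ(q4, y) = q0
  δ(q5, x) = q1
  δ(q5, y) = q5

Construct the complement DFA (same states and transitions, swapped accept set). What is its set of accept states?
Complement accept states = All states \ Original accept states
= {q0, q1, q2, q3, q4, q5} \ {q1, q2}
{q0, q3, q4, q5}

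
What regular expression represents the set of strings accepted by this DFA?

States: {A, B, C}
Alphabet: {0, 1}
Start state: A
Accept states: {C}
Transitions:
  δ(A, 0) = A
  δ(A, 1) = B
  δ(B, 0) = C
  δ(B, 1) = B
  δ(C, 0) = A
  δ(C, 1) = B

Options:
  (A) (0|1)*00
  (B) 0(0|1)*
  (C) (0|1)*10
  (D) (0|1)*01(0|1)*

Check each option against the DFA on short strings; one disagreement eliminates an option:
  (A) (0|1)*00: on '00' the DFA goes A → A → A and rejects (A ∉ Accept), but the regex matches it → eliminate
  (B) 0(0|1)*: on '0' the DFA goes A → A and rejects (A ∉ Accept), but the regex matches it → eliminate
  (C) (0|1)*10: agrees with the DFA on every string of length ≤ 6
  (D) (0|1)*01(0|1)*: on '01' the DFA goes A → A → B and rejects (B ∉ Accept), but the regex matches it → eliminate
Only (C) is consistent with the DFA.
(C) (0|1)*10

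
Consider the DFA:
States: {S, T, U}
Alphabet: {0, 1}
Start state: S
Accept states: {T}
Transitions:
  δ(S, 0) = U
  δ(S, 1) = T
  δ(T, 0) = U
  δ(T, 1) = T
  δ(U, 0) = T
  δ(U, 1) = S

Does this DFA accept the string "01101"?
Processing string "01101":
  S --0--> U
  U --1--> S
  S --1--> T
  T --0--> U
  U --1--> S
Final state: S
Accept states: {T}
No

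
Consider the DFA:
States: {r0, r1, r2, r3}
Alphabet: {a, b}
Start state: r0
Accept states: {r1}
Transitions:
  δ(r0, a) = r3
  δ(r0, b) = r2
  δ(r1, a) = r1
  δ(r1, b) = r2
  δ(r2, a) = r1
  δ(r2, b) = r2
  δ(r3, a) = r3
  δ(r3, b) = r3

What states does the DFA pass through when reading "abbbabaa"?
read 'a': r0 → r3
  read 'b': r3 → r3
  read 'b': r3 → r3
  read 'b': r3 → r3
  read 'a': r3 → r3
  read 'b': r3 → r3
  read 'a': r3 → r3
  read 'a': r3 → r3
r0 -> r3 -> r3 -> r3 -> r3 -> r3 -> r3 -> r3 -> r3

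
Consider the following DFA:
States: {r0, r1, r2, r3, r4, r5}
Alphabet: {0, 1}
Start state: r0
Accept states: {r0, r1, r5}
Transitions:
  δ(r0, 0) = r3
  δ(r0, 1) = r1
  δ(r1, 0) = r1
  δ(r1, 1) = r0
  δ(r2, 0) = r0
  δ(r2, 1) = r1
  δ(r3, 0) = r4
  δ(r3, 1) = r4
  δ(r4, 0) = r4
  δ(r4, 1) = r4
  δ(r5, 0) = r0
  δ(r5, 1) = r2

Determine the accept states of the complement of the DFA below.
Complement accept states = All states \ Original accept states
= {r0, r1, r2, r3, r4, r5} \ {r0, r1, r5}
{r2, r3, r4}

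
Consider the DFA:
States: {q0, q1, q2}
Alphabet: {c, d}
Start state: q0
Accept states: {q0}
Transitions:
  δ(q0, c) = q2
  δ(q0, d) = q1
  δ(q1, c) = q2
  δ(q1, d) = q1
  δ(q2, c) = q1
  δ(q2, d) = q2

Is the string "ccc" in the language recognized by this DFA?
Processing string "ccc":
  q0 --c--> q2
  q2 --c--> q1
  q1 --c--> q2
Final state: q2
Accept states: {q0}
No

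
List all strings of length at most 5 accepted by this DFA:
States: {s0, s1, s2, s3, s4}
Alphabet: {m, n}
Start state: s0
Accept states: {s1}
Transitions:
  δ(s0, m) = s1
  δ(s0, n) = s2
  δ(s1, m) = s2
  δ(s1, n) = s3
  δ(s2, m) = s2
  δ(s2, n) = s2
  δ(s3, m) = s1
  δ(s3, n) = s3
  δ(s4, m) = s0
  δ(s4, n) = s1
m, mnm, mnnm, mnmnm, mnnnm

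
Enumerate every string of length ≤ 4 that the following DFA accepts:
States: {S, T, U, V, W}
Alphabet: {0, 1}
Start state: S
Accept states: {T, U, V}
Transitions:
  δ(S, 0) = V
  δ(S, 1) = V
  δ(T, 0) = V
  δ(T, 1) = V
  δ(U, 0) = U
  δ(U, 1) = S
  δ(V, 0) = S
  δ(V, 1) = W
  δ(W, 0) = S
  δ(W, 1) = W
0, 1, 000, 001, 100, 101, 0100, 0101, 1100, 1101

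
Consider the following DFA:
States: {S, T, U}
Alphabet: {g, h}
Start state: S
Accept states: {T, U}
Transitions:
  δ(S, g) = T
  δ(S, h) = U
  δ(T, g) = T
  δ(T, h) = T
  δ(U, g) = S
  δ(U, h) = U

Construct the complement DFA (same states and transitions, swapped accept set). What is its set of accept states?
Complement accept states = All states \ Original accept states
= {S, T, U} \ {T, U}
{S}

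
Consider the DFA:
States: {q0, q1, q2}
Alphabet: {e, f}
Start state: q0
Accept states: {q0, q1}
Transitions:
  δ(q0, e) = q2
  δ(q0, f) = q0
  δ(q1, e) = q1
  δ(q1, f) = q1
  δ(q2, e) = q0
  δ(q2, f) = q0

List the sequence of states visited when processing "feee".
read 'f': q0 → q0
  read 'e': q0 → q2
  read 'e': q2 → q0
  read 'e': q0 → q2
q0 -> q0 -> q2 -> q0 -> q2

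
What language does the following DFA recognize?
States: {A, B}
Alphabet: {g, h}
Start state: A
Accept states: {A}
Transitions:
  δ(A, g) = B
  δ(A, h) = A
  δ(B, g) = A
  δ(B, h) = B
Testing a few strings:
  'ghh' → reject
  'hhh' → accept
  'hgg' → accept
  'hh' → accept
State roles: A=even number of g's so far; B=odd number of g's so far
All strings over {g,h} with an even number of g's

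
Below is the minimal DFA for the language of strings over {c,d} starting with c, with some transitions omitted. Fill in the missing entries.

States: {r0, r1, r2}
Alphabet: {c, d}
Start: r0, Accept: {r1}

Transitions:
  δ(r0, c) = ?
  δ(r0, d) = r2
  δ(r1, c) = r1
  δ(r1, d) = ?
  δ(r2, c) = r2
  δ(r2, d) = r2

From the language and accept set, identify what each state tracks — r0: no input read; r1: started with c; r2: started with d (dead).
Each missing δ(q, a) is the state matching the new tracked value after reading a.
δ(r0, c) = r1; δ(r1, d) = r1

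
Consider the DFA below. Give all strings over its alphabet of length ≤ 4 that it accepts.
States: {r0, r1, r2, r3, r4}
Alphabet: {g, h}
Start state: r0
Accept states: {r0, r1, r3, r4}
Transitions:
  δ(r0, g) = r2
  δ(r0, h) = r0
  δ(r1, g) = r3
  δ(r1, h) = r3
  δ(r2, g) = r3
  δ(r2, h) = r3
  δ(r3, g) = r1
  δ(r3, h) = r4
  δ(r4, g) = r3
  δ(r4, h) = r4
ε, h, gg, gh, hh, ggg, ggh, ghg, ghh, hgg, hgh, hhh, gggg, gggh, gghg, gghh, ghgg, ghgh, ghhg, ghhh, hggg, hggh, hghg, hghh, hhgg, hhgh, hhhh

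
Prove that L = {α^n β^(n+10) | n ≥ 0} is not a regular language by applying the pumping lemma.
Assume L is regular with pumping length p. Idea: pumping the α-block breaks the fixed offset of 10.
Choose s = α^p β^(p+10) ∈ L. By the pumping lemma, s = xyz with |xy| ≤ p, |y| > 0, so y = α^k with k ≥ 1. Then xy²z = α^(p+k) β^(p+10). For this to be in L we would need p+10 = (p+k)+10, i.e. k = 0, contradicting k ≥ 1. So xy²z ∉ L.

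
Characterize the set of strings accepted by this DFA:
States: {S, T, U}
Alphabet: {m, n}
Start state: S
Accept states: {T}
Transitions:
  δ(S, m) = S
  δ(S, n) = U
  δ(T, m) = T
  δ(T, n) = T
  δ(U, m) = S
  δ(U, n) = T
Testing a few strings:
  'm' → reject
  'mmn' → reject
  'mnn' → accept
  'nn' → accept
State roles: S=no progress toward nn; T=substring nn seen; U=one trailing n
All strings over {m,n} containing the substring nn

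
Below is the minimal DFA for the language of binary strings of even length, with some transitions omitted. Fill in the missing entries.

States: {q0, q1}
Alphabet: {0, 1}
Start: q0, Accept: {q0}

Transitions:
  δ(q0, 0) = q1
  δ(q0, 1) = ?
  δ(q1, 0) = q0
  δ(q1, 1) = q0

From the language and accept set, identify what each state tracks — q0: even length so far; q1: odd length so far.
Each missing δ(q, a) is the state matching the new tracked value after reading a.
δ(q0, 1) = q1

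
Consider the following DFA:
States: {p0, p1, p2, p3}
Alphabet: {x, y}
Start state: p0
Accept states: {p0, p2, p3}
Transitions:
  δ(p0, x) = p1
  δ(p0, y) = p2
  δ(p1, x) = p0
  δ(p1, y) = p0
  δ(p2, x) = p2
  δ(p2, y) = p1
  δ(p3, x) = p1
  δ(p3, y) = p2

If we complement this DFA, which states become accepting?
Complement accept states = All states \ Original accept states
= {p0, p1, p2, p3} \ {p0, p2, p3}
{p1}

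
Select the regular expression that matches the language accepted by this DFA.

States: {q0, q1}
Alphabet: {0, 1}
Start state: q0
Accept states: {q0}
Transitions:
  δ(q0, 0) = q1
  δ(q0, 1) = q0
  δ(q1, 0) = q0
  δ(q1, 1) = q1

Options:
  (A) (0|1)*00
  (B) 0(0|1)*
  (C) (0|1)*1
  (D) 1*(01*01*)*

Check each option against the DFA on short strings; one disagreement eliminates an option:
  (A) (0|1)*00: on ε the DFA stays in q0 and accepts (q0 ∈ Accept), but the regex does not match it → eliminate
  (B) 0(0|1)*: on ε the DFA stays in q0 and accepts (q0 ∈ Accept), but the regex does not match it → eliminate
  (C) (0|1)*1: on ε the DFA stays in q0 and accepts (q0 ∈ Accept), but the regex does not match it → eliminate
  (D) 1*(01*01*)*: agrees with the DFA on every string of length ≤ 6
Only (D) is consistent with the DFA.
(D) 1*(01*01*)*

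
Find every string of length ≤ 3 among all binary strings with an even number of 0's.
ε, 1, 00, 11, 001, 010, 100, 111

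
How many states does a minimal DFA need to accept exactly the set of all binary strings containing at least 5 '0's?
By Myhill–Nerode, count the distinguishable equivalence classes: 6 classes — having seen 0, 1, …, 4, or ≥5 copies of '0'; any two classes i < j (j ≤ 5) are distinguished by the string 0^(5−j), which takes class j to 5 copies (accepted) but leaves class i below 5 (rejected).
6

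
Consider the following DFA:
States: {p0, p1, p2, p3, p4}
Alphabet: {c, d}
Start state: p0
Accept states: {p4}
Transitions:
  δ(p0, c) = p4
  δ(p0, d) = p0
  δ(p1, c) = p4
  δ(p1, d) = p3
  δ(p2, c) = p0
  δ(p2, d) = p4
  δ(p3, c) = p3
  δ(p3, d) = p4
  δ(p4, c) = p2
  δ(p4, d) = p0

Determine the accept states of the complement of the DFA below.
Complement accept states = All states \ Original accept states
= {p0, p1, p2, p3, p4} \ {p4}
{p0, p1, p2, p3}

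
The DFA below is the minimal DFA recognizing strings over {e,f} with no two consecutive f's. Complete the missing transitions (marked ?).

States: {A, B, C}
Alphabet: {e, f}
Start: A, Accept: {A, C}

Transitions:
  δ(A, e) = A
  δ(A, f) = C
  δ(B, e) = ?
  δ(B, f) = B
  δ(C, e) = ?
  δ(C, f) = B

From the language and accept set, identify what each state tracks — A: last symbol not f (ok); B: saw ff (dead); C: last symbol f (ok).
Each missing δ(q, a) is the state matching the new tracked value after reading a.
δ(B, e) = B; δ(C, e) = A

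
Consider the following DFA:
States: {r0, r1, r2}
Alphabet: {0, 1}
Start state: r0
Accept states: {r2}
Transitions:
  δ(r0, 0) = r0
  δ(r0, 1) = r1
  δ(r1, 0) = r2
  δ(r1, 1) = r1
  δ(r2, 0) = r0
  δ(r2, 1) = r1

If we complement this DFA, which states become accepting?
Complement accept states = All states \ Original accept states
= {r0, r1, r2} \ {r2}
{r0, r1}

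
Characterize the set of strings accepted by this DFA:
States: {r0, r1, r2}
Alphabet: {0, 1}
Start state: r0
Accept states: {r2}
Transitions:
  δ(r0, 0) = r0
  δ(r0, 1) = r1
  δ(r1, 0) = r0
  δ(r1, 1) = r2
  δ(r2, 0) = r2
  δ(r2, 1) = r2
Testing a few strings:
  '0100' → reject
  '0000' → reject
  '1001' → reject
  '1000' → reject
State roles: r0=no progress toward 11; r1=one trailing 1; r2=substring 11 seen
All binary strings containing the substring 11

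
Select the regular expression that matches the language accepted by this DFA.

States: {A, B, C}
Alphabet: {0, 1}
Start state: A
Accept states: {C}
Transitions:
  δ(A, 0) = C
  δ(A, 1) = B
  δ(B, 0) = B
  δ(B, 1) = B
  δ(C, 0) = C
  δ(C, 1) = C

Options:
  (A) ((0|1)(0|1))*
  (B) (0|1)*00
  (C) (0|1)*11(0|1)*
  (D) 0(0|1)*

Check each option against the DFA on short strings; one disagreement eliminates an option:
  (A) ((0|1)(0|1))*: on ε the DFA stays in A and rejects (A ∉ Accept), but the regex matches it → eliminate
  (B) (0|1)*00: on '0' the DFA goes A → C and accepts (C ∈ Accept), but the regex does not match it → eliminate
  (C) (0|1)*11(0|1)*: on '0' the DFA goes A → C and accepts (C ∈ Accept), but the regex does not match it → eliminate
  (D) 0(0|1)*: agrees with the DFA on every string of length ≤ 6
Only (D) is consistent with the DFA.
(D) 0(0|1)*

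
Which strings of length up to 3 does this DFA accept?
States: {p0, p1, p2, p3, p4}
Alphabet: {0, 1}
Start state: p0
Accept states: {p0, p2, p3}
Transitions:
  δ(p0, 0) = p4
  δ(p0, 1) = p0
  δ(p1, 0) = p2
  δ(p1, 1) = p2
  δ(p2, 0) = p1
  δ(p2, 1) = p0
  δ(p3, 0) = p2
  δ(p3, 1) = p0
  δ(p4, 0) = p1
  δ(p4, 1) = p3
ε, 1, 01, 11, 000, 001, 010, 011, 101, 111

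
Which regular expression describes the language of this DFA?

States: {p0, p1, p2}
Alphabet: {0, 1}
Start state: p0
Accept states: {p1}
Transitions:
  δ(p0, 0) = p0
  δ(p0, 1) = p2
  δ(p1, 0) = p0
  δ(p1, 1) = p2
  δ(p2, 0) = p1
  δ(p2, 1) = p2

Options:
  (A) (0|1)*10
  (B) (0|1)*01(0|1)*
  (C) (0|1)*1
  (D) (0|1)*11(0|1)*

Check each option against the DFA on short strings; one disagreement eliminates an option:
  (A) (0|1)*10: agrees with the DFA on every string of length ≤ 6
  (B) (0|1)*01(0|1)*: on '01' the DFA goes p0 → p0 → p2 and rejects (p2 ∉ Accept), but the regex matches it → eliminate
  (C) (0|1)*1: on '1' the DFA goes p0 → p2 and rejects (p2 ∉ Accept), but the regex matches it → eliminate
  (D) (0|1)*11(0|1)*: on '10' the DFA goes p0 → p2 → p1 and accepts (p1 ∈ Accept), but the regex does not match it → eliminate
Only (A) is consistent with the DFA.
(A) (0|1)*10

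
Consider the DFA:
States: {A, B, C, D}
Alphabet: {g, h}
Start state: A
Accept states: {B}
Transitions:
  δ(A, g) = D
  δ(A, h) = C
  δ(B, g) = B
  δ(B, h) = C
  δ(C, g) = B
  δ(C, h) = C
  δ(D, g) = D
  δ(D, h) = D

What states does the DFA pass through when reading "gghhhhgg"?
read 'g': A → D
  read 'g': D → D
  read 'h': D → D
  read 'h': D → D
  read 'h': D → D
  read 'h': D → D
  read 'g': D → D
  read 'g': D → D
A -> D -> D -> D -> D -> D -> D -> D -> D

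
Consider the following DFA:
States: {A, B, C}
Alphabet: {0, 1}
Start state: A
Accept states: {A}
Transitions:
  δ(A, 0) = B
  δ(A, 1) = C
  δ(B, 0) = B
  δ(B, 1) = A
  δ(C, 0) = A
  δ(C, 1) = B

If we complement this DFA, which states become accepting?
Complement accept states = All states \ Original accept states
= {A, B, C} \ {A}
{B, C}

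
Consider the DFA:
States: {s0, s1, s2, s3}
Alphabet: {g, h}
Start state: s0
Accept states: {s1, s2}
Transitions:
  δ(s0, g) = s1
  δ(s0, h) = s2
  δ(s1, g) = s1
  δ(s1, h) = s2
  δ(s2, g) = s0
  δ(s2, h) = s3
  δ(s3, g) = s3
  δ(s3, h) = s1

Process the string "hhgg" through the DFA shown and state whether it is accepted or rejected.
Processing string "hhgg":
  s0 --h--> s2
  s2 --h--> s3
  s3 --g--> s3
  s3 --g--> s3
Final state: s3
Accept states: {s1, s2}
No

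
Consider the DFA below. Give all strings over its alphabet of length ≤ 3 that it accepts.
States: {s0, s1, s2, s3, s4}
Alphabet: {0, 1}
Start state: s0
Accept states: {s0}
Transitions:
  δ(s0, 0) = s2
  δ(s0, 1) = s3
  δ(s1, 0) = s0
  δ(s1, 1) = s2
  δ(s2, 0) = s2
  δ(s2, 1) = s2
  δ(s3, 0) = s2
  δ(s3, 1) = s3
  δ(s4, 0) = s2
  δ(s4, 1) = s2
ε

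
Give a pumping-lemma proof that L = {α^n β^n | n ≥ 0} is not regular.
Assume L is regular with pumping length p. Idea: pumping the α-block changes the count balance.
Choose s = α^p β^p (length 2p ≥ p). By the pumping lemma, s = xyz with |xy| ≤ p, |y| > 0. So y = α^k for some k > 0 (since xy is entirely within the α's). Pumping gives xy²z = α^(p+k) β^p, which is not in L since p+k ≠ p.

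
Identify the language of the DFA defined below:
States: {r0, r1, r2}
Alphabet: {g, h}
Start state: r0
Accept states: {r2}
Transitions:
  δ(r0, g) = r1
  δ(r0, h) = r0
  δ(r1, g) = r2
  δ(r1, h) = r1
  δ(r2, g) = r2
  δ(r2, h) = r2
Testing a few strings:
  'h' → reject
  'gg' → accept
  'ggg' → accept
  'hg' → reject
State roles: r0=zero g's seen; r1=one g seen; r2=≥ two g's seen
All strings over {g,h} containing at least two g's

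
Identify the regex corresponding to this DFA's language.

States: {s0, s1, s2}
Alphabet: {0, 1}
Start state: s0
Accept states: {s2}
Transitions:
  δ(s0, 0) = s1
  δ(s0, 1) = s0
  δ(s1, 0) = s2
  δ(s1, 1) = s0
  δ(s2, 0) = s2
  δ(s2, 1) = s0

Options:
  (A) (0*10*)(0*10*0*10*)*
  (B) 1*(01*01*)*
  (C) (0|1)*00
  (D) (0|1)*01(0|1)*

Check each option against the DFA on short strings; one disagreement eliminates an option:
  (A) (0*10*)(0*10*0*10*)*: on '1' the DFA goes s0 → s0 and rejects (s0 ∉ Accept), but the regex matches it → eliminate
  (B) 1*(01*01*)*: on ε the DFA stays in s0 and rejects (s0 ∉ Accept), but the regex matches it → eliminate
  (C) (0|1)*00: agrees with the DFA on every string of length ≤ 6
  (D) (0|1)*01(0|1)*: on '00' the DFA goes s0 → s1 → s2 and accepts (s2 ∈ Accept), but the regex does not match it → eliminate
Only (C) is consistent with the DFA.
(C) (0|1)*00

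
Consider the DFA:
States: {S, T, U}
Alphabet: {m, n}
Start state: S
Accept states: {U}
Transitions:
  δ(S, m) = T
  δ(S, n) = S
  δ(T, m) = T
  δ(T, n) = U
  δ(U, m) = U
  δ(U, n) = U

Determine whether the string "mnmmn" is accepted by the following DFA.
Processing string "mnmmn":
  S --m--> T
  T --n--> U
  U --m--> U
  U --m--> U
  U --n--> U
Final state: U
Accept states: {U}
Yes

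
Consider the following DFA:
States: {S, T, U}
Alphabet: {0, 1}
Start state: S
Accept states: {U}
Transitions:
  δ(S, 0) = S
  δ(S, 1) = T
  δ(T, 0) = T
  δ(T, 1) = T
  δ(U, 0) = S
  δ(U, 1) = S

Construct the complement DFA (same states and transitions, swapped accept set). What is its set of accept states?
Complement accept states = All states \ Original accept states
= {S, T, U} \ {U}
{S, T}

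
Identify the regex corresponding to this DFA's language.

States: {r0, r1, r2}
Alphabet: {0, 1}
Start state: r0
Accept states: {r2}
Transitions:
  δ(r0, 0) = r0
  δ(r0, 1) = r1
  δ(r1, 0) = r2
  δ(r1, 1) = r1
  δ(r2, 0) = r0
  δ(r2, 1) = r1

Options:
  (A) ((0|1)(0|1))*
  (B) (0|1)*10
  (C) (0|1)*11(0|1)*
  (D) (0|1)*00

Check each option against the DFA on short strings; one disagreement eliminates an option:
  (A) ((0|1)(0|1))*: on ε the DFA stays in r0 and rejects (r0 ∉ Accept), but the regex matches it → eliminate
  (B) (0|1)*10: agrees with the DFA on every string of length ≤ 6
  (C) (0|1)*11(0|1)*: on '10' the DFA goes r0 → r1 → r2 and accepts (r2 ∈ Accept), but the regex does not match it → eliminate
  (D) (0|1)*00: on '00' the DFA goes r0 → r0 → r0 and rejects (r0 ∉ Accept), but the regex matches it → eliminate
Only (B) is consistent with the DFA.
(B) (0|1)*10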